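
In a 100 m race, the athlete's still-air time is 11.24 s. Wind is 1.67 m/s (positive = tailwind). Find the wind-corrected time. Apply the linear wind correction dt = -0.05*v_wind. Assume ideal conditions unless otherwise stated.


dt = -0.05 * v_wind = -0.05 * 1.67 = -0.0835 s
t_corrected = t_still + dt = 11.24 + (-0.0835)
t_corrected = 11.1565 s

11.1565 s


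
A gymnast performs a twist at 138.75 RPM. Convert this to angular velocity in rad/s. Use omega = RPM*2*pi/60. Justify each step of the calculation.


omega = RPM * 2 * pi / 60
omega = 138.75 * 2 * 3.14159 / 60
omega = 871.792 / 60 = 14.5299 rad/s

14.5299 rad/s


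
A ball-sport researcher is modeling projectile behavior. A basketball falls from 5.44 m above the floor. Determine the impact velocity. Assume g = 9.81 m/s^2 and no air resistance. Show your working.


v = sqrt(2 * g * h)
v = sqrt(2 * 9.81 * 5.44)
v = sqrt(106.7328) = 10.3312 m/s

10.3312 m/s


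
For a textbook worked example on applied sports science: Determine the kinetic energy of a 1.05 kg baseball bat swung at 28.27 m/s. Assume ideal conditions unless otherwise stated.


KE = 0.5 * m * v^2
KE = 0.5 * 1.05 * 28.27^2
KE = 0.5 * 1.05 * 799.1929 = 419.5763 J

419.5763 J


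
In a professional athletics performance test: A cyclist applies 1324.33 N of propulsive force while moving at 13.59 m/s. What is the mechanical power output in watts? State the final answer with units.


P = F * v
P = 1324.33 * 13.59
P = 17997.6447 W

17997.6447 W


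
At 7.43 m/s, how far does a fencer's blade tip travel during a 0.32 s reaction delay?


d = v * t
d = 7.43 * 0.32
d = 2.3776 m

2.3776 m


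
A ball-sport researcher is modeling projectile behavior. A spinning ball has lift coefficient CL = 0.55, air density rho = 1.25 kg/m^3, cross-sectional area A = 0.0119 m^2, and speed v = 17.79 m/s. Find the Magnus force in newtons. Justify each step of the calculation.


FM = 0.5 * CL * rho * A * v^2
FM = 0.5 * 0.55 * 1.25 * 0.0119 * 17.79^2
v^2 = 316.4841
FM = 0.5 * 0.55 * 1.25 * 0.0119 * 316.4841 = 1.2946 N

1.2946 N


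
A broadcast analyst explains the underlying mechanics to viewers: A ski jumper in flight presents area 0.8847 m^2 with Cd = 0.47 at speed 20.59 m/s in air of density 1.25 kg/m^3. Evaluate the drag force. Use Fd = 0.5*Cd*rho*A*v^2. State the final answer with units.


Fd = 0.5 * Cd * rho * A * v^2
Fd = 0.5 * 0.47 * 1.25 * 0.8847 * 20.59^2
v^2 = 423.9481
Fd = 0.5 * 0.47 * 1.25 * 0.8847 * 423.9481 = 110.1759 N

110.1759 N


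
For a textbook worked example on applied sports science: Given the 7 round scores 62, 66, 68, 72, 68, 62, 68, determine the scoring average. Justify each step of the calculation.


Average = sum / n
Sum = 466
Average = 466 / 7 = 66.5714

66.5714


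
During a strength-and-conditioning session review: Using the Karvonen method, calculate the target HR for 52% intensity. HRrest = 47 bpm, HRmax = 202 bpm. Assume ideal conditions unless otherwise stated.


Target = HRrest + pct*(HRmax - HRrest)
Heart rate reserve = HRmax - HRrest = 202 - 47 = 155 bpm
Fraction = 52% = 0.52
Target = 47 + 0.52 * 155
Target = 47 + 80.6 = 127.6 bpm

127.6 bpm


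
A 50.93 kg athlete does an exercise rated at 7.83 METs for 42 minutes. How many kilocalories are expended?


kcal = MET * mass * time_hr
Convert time: 42 min = 0.7 hr
kcal = 7.83 * 50.93 * 0.7
kcal = 279.1473 kcal

279.1473 kcal


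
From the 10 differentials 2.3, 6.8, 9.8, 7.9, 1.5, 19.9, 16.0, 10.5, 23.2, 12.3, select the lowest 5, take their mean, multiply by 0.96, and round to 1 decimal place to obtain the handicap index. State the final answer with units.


All differentials: 2.3, 6.8, 9.8, 7.9, 1.5, 19.9, 16.0, 10.5, 23.2, 12.3
Sorted: 1.5, 2.3, 6.8, 7.9, 9.8, 10.5, 12.3, 16.0, 19.9, 23.2
Best 5: 1.5, 2.3, 6.8, 7.9, 9.8
Average of best = 28.3 / 5 = 5.66
Raw index = 5.66 * 0.96 = 5.4336
Handicap index = round(5.4336, 1) = 5.4

5.4


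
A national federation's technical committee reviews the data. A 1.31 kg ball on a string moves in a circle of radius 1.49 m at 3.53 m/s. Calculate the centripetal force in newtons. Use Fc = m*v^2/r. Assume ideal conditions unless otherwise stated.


Fc = m * v^2 / r
v^2 = 3.53^2 = 12.4609
Fc = 1.31 * 12.4609 / 1.49
Fc = 16.3238 / 1.49 = 10.9556 N

10.9556 N


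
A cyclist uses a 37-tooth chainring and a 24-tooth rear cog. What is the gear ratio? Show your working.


GR = front_teeth / rear_teeth
GR = 37 / 24
GR = 1.5417

1.5417


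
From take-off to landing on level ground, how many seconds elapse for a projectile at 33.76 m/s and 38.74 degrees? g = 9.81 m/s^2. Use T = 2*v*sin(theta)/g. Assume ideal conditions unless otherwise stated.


T = 2*v*sin(theta)/g
sin(theta) = sin(38.74 deg) = 0.6258
T = 2*33.76*0.6258 / 9.81
T = 42.2532 / 9.81 = 4.3072 s

4.3072 s


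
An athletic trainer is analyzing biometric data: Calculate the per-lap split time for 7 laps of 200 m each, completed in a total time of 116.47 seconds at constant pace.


Split time = total_time / n_laps = 116.47 / 7
Split time = 16.6386 s per lap

16.6386 s


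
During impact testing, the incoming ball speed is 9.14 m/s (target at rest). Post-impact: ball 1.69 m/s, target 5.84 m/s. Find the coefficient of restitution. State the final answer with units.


e = (v2_after - v1_after) / (v1_before - v2_before)
Numerator = 5.84 - 1.69 = 4.15
Denominator = 9.14 - 0 = 9.14
e = 4.15 / 9.14 = 0.454

0.454


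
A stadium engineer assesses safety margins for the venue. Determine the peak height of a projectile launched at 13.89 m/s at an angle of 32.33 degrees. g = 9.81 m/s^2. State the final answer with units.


H = (v*sin(theta))^2 / (2*g)
vy = v*sin(theta) = 13.89 * sin(32.33 deg) = 7.4283 m/s
H = vy^2 / (2*g) = 55.1796 / (2*9.81)
H = 55.1796 / 19.62 = 2.8124 m

2.8124 m


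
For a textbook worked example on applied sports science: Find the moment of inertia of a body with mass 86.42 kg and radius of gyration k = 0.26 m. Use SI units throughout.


I = m * k^2
I = 86.42 * 0.26^2
I = 86.42 * 0.0676 = 5.842 kg*m^2

5.842 kg*m^2


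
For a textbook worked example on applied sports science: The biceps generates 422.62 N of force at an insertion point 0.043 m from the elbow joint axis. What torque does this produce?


tau = F * d
tau = 422.62 * 0.043
tau = 18.1727 N*m

18.1727 N*m


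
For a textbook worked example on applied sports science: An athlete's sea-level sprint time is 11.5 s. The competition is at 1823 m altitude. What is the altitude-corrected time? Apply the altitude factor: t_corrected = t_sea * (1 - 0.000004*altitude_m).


Correction factor = 1 - 0.000004 * 1823 = 0.992708
t_corrected = t_sea * factor = 11.5 * 0.992708
t_corrected = 11.4161 s

11.4161 s


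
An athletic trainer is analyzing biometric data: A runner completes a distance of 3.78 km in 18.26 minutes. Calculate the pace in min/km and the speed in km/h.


Pace = time / distance = 18.26 min / 3.78 km = 4.8307 min/km
Speed = distance / time_in_hours = 3.78 / 0.3043 hr
Speed = 12.4206 km/h

4.8307 min/km, 12.4206 km/h


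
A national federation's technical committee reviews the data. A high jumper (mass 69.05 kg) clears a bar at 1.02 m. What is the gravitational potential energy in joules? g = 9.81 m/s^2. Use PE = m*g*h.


PE = m * g * h
PE = 69.05 * 9.81 * 1.02
PE = 677.3805 * 1.02 = 690.9281 J

690.9281 J


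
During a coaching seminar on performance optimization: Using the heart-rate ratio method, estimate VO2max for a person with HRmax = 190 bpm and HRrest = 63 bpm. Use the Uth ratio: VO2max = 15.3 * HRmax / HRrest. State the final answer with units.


VO2max = 15.3 * HRmax / HRrest
VO2max = 15.3 * 190 / 63
VO2max = 2907 / 63 = 46.1429 mL/kg/min

46.1429 mL/kg/min


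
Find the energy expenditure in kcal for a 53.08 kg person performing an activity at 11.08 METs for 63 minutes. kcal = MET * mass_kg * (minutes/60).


kcal = MET * mass * time_hr
Convert time: 63 min = 1.05 hr
kcal = 11.08 * 53.08 * 1.05
kcal = 617.5327 kcal

617.5327 kcal


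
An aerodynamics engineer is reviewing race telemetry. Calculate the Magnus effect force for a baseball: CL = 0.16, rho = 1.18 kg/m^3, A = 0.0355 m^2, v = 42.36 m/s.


FM = 0.5 * CL * rho * A * v^2
FM = 0.5 * 0.16 * 1.18 * 0.0355 * 42.36^2
v^2 = 1794.3696
FM = 0.5 * 0.16 * 1.18 * 0.0355 * 1794.3696 = 6.0133 N

6.0133 N


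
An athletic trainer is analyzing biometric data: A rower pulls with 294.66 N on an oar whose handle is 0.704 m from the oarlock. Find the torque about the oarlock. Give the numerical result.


tau = F * d
tau = 294.66 * 0.704
tau = 207.4406 N*m

207.4406 N*m


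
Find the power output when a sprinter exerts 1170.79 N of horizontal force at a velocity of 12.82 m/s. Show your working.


P = F * v
P = 1170.79 * 12.82
P = 15009.5278 W

15009.5278 W


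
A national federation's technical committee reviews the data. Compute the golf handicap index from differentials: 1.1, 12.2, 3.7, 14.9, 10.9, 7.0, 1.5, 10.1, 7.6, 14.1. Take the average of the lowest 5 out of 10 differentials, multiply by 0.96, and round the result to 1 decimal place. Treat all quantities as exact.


All differentials: 1.1, 12.2, 3.7, 14.9, 10.9, 7.0, 1.5, 10.1, 7.6, 14.1
Sorted: 1.1, 1.5, 3.7, 7.0, 7.6, 10.1, 10.9, 12.2, 14.1, 14.9
Best 5: 1.1, 1.5, 3.7, 7.0, 7.6
Average of best = 20.9 / 5 = 4.18
Raw index = 4.18 * 0.96 = 4.0128
Handicap index = round(4.0128, 1) = 4.0

4.0


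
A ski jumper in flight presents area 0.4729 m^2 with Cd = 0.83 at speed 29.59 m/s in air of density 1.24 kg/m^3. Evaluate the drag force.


Fd = 0.5 * Cd * rho * A * v^2
Fd = 0.5 * 0.83 * 1.24 * 0.4729 * 29.59^2
v^2 = 875.5681
Fd = 0.5 * 0.83 * 1.24 * 0.4729 * 875.5681 = 213.0733 N

213.0733 N


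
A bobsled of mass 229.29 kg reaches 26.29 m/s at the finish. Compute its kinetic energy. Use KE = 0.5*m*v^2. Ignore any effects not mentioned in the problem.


KE = 0.5 * m * v^2
KE = 0.5 * 229.29 * 26.29^2
KE = 0.5 * 229.29 * 691.1641 = 79238.5082 J

79238.5082 J


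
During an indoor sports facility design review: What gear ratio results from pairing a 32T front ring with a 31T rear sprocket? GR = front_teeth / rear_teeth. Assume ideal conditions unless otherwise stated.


GR = front_teeth / rear_teeth
GR = 32 / 31
GR = 1.0323

1.0323


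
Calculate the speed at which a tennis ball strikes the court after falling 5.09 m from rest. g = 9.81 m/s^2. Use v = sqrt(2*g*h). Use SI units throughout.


v = sqrt(2 * g * h)
v = sqrt(2 * 9.81 * 5.09)
v = sqrt(99.8658) = 9.9933 m/s

9.9933 m/s


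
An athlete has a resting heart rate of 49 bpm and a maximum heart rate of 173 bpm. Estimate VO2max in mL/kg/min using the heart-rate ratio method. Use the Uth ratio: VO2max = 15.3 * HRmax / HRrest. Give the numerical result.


VO2max = 15.3 * HRmax / HRrest
VO2max = 15.3 * 173 / 49
VO2max = 2646.9 / 49 = 54.0184 mL/kg/min

54.0184 mL/kg/min


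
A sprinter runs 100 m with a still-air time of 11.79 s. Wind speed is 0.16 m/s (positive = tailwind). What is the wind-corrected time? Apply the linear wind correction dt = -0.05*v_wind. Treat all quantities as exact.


dt = -0.05 * v_wind = -0.05 * 0.16 = -0.008 s
t_corrected = t_still + dt = 11.79 + (-0.008)
t_corrected = 11.782 s

11.782 s


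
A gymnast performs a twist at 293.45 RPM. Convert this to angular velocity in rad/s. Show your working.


omega = RPM * 2 * pi / 60
omega = 293.45 * 2 * 3.14159 / 60
omega = 1843.8007 / 60 = 30.73 rad/s

30.73 rad/s


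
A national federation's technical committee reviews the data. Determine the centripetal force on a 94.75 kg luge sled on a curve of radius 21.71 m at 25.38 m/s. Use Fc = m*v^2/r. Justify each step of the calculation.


Fc = m * v^2 / r
v^2 = 25.38^2 = 644.1444
Fc = 94.75 * 644.1444 / 21.71
Fc = 61032.6819 / 21.71 = 2811.2705 N

2811.2705 N


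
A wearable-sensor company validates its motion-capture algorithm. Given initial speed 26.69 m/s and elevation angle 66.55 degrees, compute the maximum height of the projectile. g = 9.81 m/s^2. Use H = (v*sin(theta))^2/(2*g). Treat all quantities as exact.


H = (v*sin(theta))^2 / (2*g)
vy = v*sin(theta) = 26.69 * sin(66.55 deg) = 24.4856 m/s
H = vy^2 / (2*g) = 599.5452 / (2*9.81)
H = 599.5452 / 19.62 = 30.5579 m

30.5579 m


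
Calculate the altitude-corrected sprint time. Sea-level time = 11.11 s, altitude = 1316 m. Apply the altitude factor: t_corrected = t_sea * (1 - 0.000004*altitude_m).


Correction factor = 1 - 0.000004 * 1316 = 0.994736
t_corrected = t_sea * factor = 11.11 * 0.994736
t_corrected = 11.0515 s

11.0515 s


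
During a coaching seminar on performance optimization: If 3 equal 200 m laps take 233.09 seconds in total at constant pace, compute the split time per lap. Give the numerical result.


Split time = total_time / n_laps = 233.09 / 3
Split time = 77.6967 s per lap

77.6967 s


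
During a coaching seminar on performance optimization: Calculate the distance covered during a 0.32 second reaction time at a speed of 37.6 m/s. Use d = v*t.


d = v * t
d = 37.6 * 0.32
d = 12.032 m

12.032 m


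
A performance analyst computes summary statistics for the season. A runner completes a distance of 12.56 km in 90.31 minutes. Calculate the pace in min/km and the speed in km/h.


Pace = time / distance = 90.31 min / 12.56 km = 7.1903 min/km
Speed = distance / time_in_hours = 12.56 / 1.5052 hr
Speed = 8.3446 km/h

7.1903 min/km, 8.3446 km/h


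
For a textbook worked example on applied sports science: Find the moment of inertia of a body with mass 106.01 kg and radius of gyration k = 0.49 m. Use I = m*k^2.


I = m * k^2
I = 106.01 * 0.49^2
I = 106.01 * 0.2401 = 25.453 kg*m^2

25.453 kg*m^2


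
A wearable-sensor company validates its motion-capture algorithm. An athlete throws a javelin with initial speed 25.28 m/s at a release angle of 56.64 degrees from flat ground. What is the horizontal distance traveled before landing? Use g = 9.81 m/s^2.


R = v^2 * sin(2*theta) / g
Convert angle to radians: theta = 56.64 deg = 0.9886 rad
sin(2*theta) = sin(1.9771) = 0.9186
R = 25.28^2 * 0.9186 / 9.81
R = 639.0784 * 0.9186 / 9.81 = 59.8417 m

59.8417 m


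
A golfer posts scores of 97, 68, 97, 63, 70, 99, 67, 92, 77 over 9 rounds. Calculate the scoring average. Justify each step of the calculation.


Average = sum / n
Sum = 730
Average = 730 / 9 = 81.1111

81.1111


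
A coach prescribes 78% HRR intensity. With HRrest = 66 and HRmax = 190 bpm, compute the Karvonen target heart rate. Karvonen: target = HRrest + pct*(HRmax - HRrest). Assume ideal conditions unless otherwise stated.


Target = HRrest + pct*(HRmax - HRrest)
Heart rate reserve = HRmax - HRrest = 190 - 66 = 124 bpm
Fraction = 78% = 0.78
Target = 66 + 0.78 * 124
Target = 66 + 96.72 = 162.72 bpm

162.72 bpm


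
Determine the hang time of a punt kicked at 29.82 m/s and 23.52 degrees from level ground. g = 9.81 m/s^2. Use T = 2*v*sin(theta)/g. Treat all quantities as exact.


T = 2*v*sin(theta)/g
sin(theta) = sin(23.52 deg) = 0.3991
T = 2*29.82*0.3991 / 9.81
T = 23.8005 / 9.81 = 2.4261 s

2.4261 s


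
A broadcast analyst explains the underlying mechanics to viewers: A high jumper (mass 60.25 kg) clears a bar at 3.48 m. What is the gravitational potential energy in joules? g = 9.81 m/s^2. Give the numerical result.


PE = m * g * h
PE = 60.25 * 9.81 * 3.48
PE = 591.0525 * 3.48 = 2056.8627 J

2056.8627 J


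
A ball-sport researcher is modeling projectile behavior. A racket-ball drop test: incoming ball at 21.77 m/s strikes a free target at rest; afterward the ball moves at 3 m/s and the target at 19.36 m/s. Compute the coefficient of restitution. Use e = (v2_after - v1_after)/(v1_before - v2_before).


e = (v2_after - v1_after) / (v1_before - v2_before)
Numerator = 19.36 - 3 = 16.36
Denominator = 21.77 - 0 = 21.77
e = 16.36 / 21.77 = 0.7515

0.7515


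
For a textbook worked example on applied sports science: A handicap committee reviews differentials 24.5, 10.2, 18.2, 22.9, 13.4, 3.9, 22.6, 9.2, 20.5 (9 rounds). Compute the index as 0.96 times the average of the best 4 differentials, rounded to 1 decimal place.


All differentials: 24.5, 10.2, 18.2, 22.9, 13.4, 3.9, 22.6, 9.2, 20.5
Sorted: 3.9, 9.2, 10.2, 13.4, 18.2, 20.5, 22.6, 22.9, 24.5
Best 4: 3.9, 9.2, 10.2, 13.4
Average of best = 36.7 / 4 = 9.175
Raw index = 9.175 * 0.96 = 8.808
Handicap index = round(8.808, 1) = 8.8

8.8


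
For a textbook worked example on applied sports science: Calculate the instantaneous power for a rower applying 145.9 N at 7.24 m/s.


P = F * v
P = 145.9 * 7.24
P = 1056.316 W

1056.316 W


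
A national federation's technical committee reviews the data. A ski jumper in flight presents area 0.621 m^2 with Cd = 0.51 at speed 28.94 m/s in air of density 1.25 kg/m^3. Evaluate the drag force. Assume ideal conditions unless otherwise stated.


Fd = 0.5 * Cd * rho * A * v^2
Fd = 0.5 * 0.51 * 1.25 * 0.621 * 28.94^2
v^2 = 837.5236
Fd = 0.5 * 0.51 * 1.25 * 0.621 * 837.5236 = 165.7826 N

165.7826 N


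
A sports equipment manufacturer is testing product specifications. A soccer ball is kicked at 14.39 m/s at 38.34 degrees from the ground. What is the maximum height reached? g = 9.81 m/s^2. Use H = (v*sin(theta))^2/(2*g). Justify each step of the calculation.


H = (v*sin(theta))^2 / (2*g)
vy = v*sin(theta) = 14.39 * sin(38.34 deg) = 8.9265 m/s
H = vy^2 / (2*g) = 79.6824 / (2*9.81)
H = 79.6824 / 19.62 = 4.0613 m

4.0613 m


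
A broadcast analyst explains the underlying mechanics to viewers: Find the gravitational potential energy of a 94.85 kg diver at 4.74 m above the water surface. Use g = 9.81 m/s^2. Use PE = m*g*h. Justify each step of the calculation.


PE = m * g * h
PE = 94.85 * 9.81 * 4.74
PE = 930.4785 * 4.74 = 4410.4681 J

4410.4681 J


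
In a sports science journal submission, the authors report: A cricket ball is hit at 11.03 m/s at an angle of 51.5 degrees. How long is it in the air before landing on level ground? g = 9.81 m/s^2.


T = 2*v*sin(theta)/g
sin(theta) = sin(51.5 deg) = 0.7826
T = 2*11.03*0.7826 / 9.81
T = 17.2643 / 9.81 = 1.7599 s

1.7599 s


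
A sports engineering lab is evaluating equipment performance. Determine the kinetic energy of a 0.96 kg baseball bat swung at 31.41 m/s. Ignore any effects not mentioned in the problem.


KE = 0.5 * m * v^2
KE = 0.5 * 0.96 * 31.41^2
KE = 0.5 * 0.96 * 986.5881 = 473.5623 J

473.5623 J


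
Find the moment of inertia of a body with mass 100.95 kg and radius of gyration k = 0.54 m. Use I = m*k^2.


I = m * k^2
I = 100.95 * 0.54^2
I = 100.95 * 0.2916 = 29.437 kg*m^2

29.437 kg*m^2


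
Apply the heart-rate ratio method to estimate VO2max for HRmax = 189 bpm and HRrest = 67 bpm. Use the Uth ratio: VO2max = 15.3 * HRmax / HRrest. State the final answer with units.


VO2max = 15.3 * HRmax / HRrest
VO2max = 15.3 * 189 / 67
VO2max = 2891.7 / 67 = 43.1597 mL/kg/min

43.1597 mL/kg/min


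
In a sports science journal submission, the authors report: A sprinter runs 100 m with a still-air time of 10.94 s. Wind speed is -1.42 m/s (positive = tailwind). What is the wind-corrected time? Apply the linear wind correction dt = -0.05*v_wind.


dt = -0.05 * v_wind = -0.05 * -1.42 = 0.071 s
t_corrected = t_still + dt = 10.94 + (0.071)
t_corrected = 11.011 s

11.011 s


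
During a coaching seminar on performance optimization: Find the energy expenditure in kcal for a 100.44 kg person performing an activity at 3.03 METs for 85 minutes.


kcal = MET * mass * time_hr
Convert time: 85 min = 1.4167 hr
kcal = 3.03 * 100.44 * 1.4167
kcal = 431.1387 kcal

431.1387 kcal


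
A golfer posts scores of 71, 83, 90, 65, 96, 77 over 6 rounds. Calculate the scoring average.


Average = sum / n
Sum = 482
Average = 482 / 6 = 80.3333

80.3333


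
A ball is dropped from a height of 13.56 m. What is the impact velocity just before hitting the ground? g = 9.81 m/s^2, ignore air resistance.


v = sqrt(2 * g * h)
v = sqrt(2 * 9.81 * 13.56)
v = sqrt(266.0472) = 16.311 m/s

16.311 m/s


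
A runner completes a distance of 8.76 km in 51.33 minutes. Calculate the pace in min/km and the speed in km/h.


Pace = time / distance = 51.33 min / 8.76 km = 5.8596 min/km
Speed = distance / time_in_hours = 8.76 / 0.8555 hr
Speed = 10.2396 km/h

5.8596 min/km, 10.2396 km/h


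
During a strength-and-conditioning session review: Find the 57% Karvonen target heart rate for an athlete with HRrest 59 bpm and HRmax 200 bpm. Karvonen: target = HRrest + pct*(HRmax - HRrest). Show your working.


Target = HRrest + pct*(HRmax - HRrest)
Heart rate reserve = HRmax - HRrest = 200 - 59 = 141 bpm
Fraction = 57% = 0.57
Target = 59 + 0.57 * 141
Target = 59 + 80.37 = 139.37 bpm

139.37 bpm


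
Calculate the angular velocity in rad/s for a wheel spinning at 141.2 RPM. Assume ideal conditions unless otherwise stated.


omega = RPM * 2 * pi / 60
omega = 141.2 * 2 * 3.14159 / 60
omega = 887.1858 / 60 = 14.7864 rad/s

14.7864 rad/s


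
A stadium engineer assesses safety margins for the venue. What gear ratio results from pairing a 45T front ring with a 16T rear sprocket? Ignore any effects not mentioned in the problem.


GR = front_teeth / rear_teeth
GR = 45 / 16
GR = 2.8125

2.8125


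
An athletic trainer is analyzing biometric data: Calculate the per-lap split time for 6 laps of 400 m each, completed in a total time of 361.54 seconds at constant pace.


Split time = total_time / n_laps = 361.54 / 6
Split time = 60.2567 s per lap

60.2567 s


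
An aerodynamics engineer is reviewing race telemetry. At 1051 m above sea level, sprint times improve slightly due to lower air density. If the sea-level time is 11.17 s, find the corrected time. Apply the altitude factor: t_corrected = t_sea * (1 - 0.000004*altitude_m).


Correction factor = 1 - 0.000004 * 1051 = 0.995796
t_corrected = t_sea * factor = 11.17 * 0.995796
t_corrected = 11.123 s

11.123 s


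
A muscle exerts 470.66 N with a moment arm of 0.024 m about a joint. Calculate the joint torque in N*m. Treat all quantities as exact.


tau = F * d
tau = 470.66 * 0.024
tau = 11.2958 N*m

11.2958 N*m


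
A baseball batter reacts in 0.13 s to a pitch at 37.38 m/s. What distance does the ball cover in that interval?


d = v * t
d = 37.38 * 0.13
d = 4.8594 m

4.8594 m


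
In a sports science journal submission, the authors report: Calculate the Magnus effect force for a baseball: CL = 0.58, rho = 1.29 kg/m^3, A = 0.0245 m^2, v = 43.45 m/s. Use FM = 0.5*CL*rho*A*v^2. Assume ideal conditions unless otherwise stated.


FM = 0.5 * CL * rho * A * v^2
FM = 0.5 * 0.58 * 1.29 * 0.0245 * 43.45^2
v^2 = 1887.9025
FM = 0.5 * 0.58 * 1.29 * 0.0245 * 1887.9025 = 17.3035 N

17.3035 N


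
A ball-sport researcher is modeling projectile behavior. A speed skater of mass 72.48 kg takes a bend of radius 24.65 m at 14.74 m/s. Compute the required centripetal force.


Fc = m * v^2 / r
v^2 = 14.74^2 = 217.2676
Fc = 72.48 * 217.2676 / 24.65
Fc = 15747.5556 / 24.65 = 638.8461 N

638.8461 N


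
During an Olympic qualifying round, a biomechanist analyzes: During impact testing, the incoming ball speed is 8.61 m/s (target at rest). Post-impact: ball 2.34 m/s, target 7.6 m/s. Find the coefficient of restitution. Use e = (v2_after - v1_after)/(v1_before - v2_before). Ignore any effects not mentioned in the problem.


e = (v2_after - v1_after) / (v1_before - v2_before)
Numerator = 7.6 - 2.34 = 5.26
Denominator = 8.61 - 0 = 8.61
e = 5.26 / 8.61 = 0.6109

0.6109


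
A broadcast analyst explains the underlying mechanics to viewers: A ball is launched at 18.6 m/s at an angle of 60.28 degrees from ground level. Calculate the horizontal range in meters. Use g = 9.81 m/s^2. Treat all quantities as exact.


R = v^2 * sin(2*theta) / g
Convert angle to radians: theta = 60.28 deg = 1.0521 rad
sin(2*theta) = sin(2.1042) = 0.8611
R = 18.6^2 * 0.8611 / 9.81
R = 345.96 * 0.8611 / 9.81 = 30.3675 m

30.3675 m


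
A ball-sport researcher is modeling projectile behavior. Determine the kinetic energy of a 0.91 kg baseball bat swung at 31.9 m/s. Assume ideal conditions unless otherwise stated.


KE = 0.5 * m * v^2
KE = 0.5 * 0.91 * 31.9^2
KE = 0.5 * 0.91 * 1017.61 = 463.0125 J

463.0125 J


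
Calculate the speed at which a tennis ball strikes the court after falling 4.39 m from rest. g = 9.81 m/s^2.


v = sqrt(2 * g * h)
v = sqrt(2 * 9.81 * 4.39)
v = sqrt(86.1318) = 9.2807 m/s

9.2807 m/s


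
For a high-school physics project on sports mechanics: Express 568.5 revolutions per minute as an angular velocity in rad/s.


omega = RPM * 2 * pi / 60
omega = 568.5 * 2 * 3.14159 / 60
omega = 3571.9908 / 60 = 59.5332 rad/s

59.5332 rad/s


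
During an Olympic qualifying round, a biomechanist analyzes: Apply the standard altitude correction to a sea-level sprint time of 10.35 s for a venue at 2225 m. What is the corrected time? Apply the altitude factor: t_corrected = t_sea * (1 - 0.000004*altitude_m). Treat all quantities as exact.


Correction factor = 1 - 0.000004 * 2225 = 0.9911
t_corrected = t_sea * factor = 10.35 * 0.9911
t_corrected = 10.2579 s

10.2579 s


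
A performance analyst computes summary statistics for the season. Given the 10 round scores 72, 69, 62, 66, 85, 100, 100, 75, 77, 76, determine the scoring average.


Average = sum / n
Sum = 782
Average = 782 / 10 = 78.2

78.2


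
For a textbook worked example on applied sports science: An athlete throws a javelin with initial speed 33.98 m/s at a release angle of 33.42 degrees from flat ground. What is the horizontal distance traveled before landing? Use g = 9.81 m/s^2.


R = v^2 * sin(2*theta) / g
Convert angle to radians: theta = 33.42 deg = 0.5833 rad
sin(2*theta) = sin(1.1666) = 0.9194
R = 33.98^2 * 0.9194 / 9.81
R = 1154.6404 * 0.9194 / 9.81 = 108.2149 m

108.2149 m


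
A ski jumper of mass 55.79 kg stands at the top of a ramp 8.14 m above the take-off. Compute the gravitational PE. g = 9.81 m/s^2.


PE = m * g * h
PE = 55.79 * 9.81 * 8.14
PE = 547.2999 * 8.14 = 4455.0212 J

4455.0212 J


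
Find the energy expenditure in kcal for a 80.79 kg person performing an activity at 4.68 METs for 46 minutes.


kcal = MET * mass * time_hr
Convert time: 46 min = 0.7667 hr
kcal = 4.68 * 80.79 * 0.7667
kcal = 289.8745 kcal

289.8745 kcal


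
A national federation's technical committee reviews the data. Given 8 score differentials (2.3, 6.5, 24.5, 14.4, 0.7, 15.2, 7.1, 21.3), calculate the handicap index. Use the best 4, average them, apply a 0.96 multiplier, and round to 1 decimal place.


All differentials: 2.3, 6.5, 24.5, 14.4, 0.7, 15.2, 7.1, 21.3
Sorted: 0.7, 2.3, 6.5, 7.1, 14.4, 15.2, 21.3, 24.5
Best 4: 0.7, 2.3, 6.5, 7.1
Average of best = 16.6 / 4 = 4.15
Raw index = 4.15 * 0.96 = 3.984
Handicap index = round(3.984, 1) = 4.0

4.0


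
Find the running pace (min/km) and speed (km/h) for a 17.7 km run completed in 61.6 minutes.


Pace = time / distance = 61.6 min / 17.7 km = 3.4802 min/km
Speed = distance / time_in_hours = 17.7 / 1.0267 hr
Speed = 17.2403 km/h

3.4802 min/km, 17.2403 km/h


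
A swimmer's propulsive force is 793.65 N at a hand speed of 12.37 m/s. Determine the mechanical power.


P = F * v
P = 793.65 * 12.37
P = 9817.4505 W

9817.4505 W


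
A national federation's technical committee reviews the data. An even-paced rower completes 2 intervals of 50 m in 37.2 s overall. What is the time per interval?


Split time = total_time / n_laps = 37.2 / 2
Split time = 18.6 s per lap

18.6 s


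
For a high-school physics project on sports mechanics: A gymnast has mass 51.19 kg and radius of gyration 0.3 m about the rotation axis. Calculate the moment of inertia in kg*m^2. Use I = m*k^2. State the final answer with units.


I = m * k^2
I = 51.19 * 0.3^2
I = 51.19 * 0.09 = 4.6071 kg*m^2

4.6071 kg*m^2


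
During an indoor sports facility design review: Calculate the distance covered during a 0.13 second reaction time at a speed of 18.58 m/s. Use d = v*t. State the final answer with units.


d = v * t
d = 18.58 * 0.13
d = 2.4154 m

2.4154 m


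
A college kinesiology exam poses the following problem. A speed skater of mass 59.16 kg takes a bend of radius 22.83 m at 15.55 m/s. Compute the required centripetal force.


Fc = m * v^2 / r
v^2 = 15.55^2 = 241.8025
Fc = 59.16 * 241.8025 / 22.83
Fc = 14305.0359 / 22.83 = 626.5894 N

626.5894 N


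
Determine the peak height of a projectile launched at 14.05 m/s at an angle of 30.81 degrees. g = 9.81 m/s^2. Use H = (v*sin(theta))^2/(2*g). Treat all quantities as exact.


H = (v*sin(theta))^2 / (2*g)
vy = v*sin(theta) = 14.05 * sin(30.81 deg) = 7.1963 m/s
H = vy^2 / (2*g) = 51.7869 / (2*9.81)
H = 51.7869 / 19.62 = 2.6395 m

2.6395 m


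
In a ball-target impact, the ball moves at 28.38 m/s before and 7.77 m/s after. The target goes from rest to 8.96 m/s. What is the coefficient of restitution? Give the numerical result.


e = (v2_after - v1_after) / (v1_before - v2_before)
Numerator = 8.96 - 7.77 = 1.19
Denominator = 28.38 - 0 = 28.38
e = 1.19 / 28.38 = 0.0419

0.0419


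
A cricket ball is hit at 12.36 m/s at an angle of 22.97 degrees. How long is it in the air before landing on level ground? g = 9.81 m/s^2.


T = 2*v*sin(theta)/g
sin(theta) = sin(22.97 deg) = 0.3902
T = 2*12.36*0.3902 / 9.81
T = 9.647 / 9.81 = 0.9834 s

0.9834 s


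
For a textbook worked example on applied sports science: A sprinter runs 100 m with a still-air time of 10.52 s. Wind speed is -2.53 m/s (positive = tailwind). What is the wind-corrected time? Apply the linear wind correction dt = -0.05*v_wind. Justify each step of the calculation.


dt = -0.05 * v_wind = -0.05 * -2.53 = 0.1265 s
t_corrected = t_still + dt = 10.52 + (0.1265)
t_corrected = 10.6465 s

10.6465 s


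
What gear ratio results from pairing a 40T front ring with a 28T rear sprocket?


GR = front_teeth / rear_teeth
GR = 40 / 28
GR = 1.4286

1.4286


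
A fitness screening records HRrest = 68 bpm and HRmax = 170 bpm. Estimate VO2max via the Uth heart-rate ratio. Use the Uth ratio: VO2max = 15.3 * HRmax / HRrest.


VO2max = 15.3 * HRmax / HRrest
VO2max = 15.3 * 170 / 68
VO2max = 2601 / 68 = 38.25 mL/kg/min

38.25 mL/kg/min


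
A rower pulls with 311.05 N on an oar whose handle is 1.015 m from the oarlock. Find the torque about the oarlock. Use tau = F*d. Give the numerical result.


tau = F * d
tau = 311.05 * 1.015
tau = 315.7157 N*m

315.7157 N*m


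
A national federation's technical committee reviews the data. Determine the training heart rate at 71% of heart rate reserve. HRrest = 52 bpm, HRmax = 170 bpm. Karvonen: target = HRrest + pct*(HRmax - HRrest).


Target = HRrest + pct*(HRmax - HRrest)
Heart rate reserve = HRmax - HRrest = 170 - 52 = 118 bpm
Fraction = 71% = 0.71
Target = 52 + 0.71 * 118
Target = 52 + 83.78 = 135.78 bpm

135.78 bpm


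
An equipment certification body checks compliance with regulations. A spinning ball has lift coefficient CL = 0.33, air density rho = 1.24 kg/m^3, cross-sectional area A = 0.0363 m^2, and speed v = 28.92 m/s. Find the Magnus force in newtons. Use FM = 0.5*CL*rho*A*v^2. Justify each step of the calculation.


FM = 0.5 * CL * rho * A * v^2
FM = 0.5 * 0.33 * 1.24 * 0.0363 * 28.92^2
v^2 = 836.3664
FM = 0.5 * 0.33 * 1.24 * 0.0363 * 836.3664 = 6.2117 N

6.2117 N


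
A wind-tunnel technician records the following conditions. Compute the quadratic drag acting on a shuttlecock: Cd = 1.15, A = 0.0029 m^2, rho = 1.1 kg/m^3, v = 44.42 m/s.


Fd = 0.5 * Cd * rho * A * v^2
Fd = 0.5 * 1.15 * 1.1 * 0.0029 * 44.42^2
v^2 = 1973.1364
Fd = 0.5 * 1.15 * 1.1 * 0.0029 * 1973.1364 = 3.6192 N

3.6192 N


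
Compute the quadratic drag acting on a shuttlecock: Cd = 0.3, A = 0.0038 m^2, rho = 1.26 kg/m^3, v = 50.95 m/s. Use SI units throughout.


Fd = 0.5 * Cd * rho * A * v^2
Fd = 0.5 * 0.3 * 1.26 * 0.0038 * 50.95^2
v^2 = 2595.9025
Fd = 0.5 * 0.3 * 1.26 * 0.0038 * 2595.9025 = 1.8644 N

1.8644 N


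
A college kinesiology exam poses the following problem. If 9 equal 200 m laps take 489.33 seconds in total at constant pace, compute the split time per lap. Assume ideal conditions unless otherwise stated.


Split time = total_time / n_laps = 489.33 / 9
Split time = 54.37 s per lap

54.37 s


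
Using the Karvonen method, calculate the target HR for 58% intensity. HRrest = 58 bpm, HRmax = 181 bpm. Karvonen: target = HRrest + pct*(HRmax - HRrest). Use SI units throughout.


Target = HRrest + pct*(HRmax - HRrest)
Heart rate reserve = HRmax - HRrest = 181 - 58 = 123 bpm
Fraction = 58% = 0.58
Target = 58 + 0.58 * 123
Target = 58 + 71.34 = 129.34 bpm

129.34 bpm


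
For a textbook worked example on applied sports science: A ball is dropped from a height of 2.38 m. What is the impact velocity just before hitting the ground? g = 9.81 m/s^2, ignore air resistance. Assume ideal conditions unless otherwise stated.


v = sqrt(2 * g * h)
v = sqrt(2 * 9.81 * 2.38)
v = sqrt(46.6956) = 6.8334 m/s

6.8334 m/s


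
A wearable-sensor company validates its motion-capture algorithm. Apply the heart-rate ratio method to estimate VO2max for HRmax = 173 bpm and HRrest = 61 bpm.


VO2max = 15.3 * HRmax / HRrest
VO2max = 15.3 * 173 / 61
VO2max = 2646.9 / 61 = 43.3918 mL/kg/min

43.3918 mL/kg/min


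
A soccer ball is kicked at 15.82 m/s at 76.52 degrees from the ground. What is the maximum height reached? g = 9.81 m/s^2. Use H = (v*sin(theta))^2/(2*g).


H = (v*sin(theta))^2 / (2*g)
vy = v*sin(theta) = 15.82 * sin(76.52 deg) = 15.3842 m/s
H = vy^2 / (2*g) = 236.673 / (2*9.81)
H = 236.673 / 19.62 = 12.0628 m

12.0628 m


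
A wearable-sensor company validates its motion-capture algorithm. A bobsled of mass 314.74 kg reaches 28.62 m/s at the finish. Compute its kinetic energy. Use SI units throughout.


KE = 0.5 * m * v^2
KE = 0.5 * 314.74 * 28.62^2
KE = 0.5 * 314.74 * 819.1044 = 128902.4594 J

128902.4594 J


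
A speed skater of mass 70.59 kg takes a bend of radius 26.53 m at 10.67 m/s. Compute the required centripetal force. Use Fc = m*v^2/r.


Fc = m * v^2 / r
v^2 = 10.67^2 = 113.8489
Fc = 70.59 * 113.8489 / 26.53
Fc = 8036.5939 / 26.53 = 302.9248 N

302.9248 N


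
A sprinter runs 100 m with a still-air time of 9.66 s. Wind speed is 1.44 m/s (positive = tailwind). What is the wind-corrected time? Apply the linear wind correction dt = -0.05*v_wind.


dt = -0.05 * v_wind = -0.05 * 1.44 = -0.072 s
t_corrected = t_still + dt = 9.66 + (-0.072)
t_corrected = 9.588 s

9.588 s


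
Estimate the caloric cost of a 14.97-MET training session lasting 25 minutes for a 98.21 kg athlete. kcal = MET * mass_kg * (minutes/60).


kcal = MET * mass * time_hr
Convert time: 25 min = 0.4167 hr
kcal = 14.97 * 98.21 * 0.4167
kcal = 612.5849 kcal

612.5849 kcal


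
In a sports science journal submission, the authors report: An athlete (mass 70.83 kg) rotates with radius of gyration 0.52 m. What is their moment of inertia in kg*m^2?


I = m * k^2
I = 70.83 * 0.52^2
I = 70.83 * 0.2704 = 19.1524 kg*m^2

19.1524 kg*m^2


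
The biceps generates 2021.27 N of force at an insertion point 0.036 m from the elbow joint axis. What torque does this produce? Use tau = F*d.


tau = F * d
tau = 2021.27 * 0.036
tau = 72.7657 N*m

72.7657 N*m


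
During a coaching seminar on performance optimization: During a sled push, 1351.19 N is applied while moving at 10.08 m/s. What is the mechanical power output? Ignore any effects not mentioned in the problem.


P = F * v
P = 1351.19 * 10.08
P = 13619.9952 W

13619.9952 W


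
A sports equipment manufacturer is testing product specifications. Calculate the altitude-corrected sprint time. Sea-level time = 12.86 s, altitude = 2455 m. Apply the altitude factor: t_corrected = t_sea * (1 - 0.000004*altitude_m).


Correction factor = 1 - 0.000004 * 2455 = 0.99018
t_corrected = t_sea * factor = 12.86 * 0.99018
t_corrected = 12.7337 s

12.7337 s


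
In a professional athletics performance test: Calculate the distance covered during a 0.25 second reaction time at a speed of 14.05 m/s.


d = v * t
d = 14.05 * 0.25
d = 3.5125 m

3.5125 m


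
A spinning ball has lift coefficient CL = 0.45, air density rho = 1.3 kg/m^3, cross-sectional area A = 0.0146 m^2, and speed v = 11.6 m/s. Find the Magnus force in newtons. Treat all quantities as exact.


FM = 0.5 * CL * rho * A * v^2
FM = 0.5 * 0.45 * 1.3 * 0.0146 * 11.6^2
v^2 = 134.56
FM = 0.5 * 0.45 * 1.3 * 0.0146 * 134.56 = 0.5746 N

0.5746 N


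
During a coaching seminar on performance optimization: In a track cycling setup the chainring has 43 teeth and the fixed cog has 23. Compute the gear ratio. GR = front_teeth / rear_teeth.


GR = front_teeth / rear_teeth
GR = 43 / 23
GR = 1.8696

1.8696


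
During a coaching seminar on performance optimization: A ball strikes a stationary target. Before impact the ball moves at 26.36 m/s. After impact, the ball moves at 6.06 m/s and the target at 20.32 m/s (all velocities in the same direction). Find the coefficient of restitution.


e = (v2_after - v1_after) / (v1_before - v2_before)
Numerator = 20.32 - 6.06 = 14.26
Denominator = 26.36 - 0 = 26.36
e = 14.26 / 26.36 = 0.541

0.541


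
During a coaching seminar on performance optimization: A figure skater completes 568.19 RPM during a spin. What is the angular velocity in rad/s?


omega = RPM * 2 * pi / 60
omega = 568.19 * 2 * 3.14159 / 60
omega = 3570.0431 / 60 = 59.5007 rad/s

59.5007 rad/s


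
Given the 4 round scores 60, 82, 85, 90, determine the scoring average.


Average = sum / n
Sum = 317
Average = 317 / 4 = 79.25

79.25


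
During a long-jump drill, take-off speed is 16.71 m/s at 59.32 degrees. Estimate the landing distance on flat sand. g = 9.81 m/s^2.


R = v^2 * sin(2*theta) / g
Convert angle to radians: theta = 59.32 deg = 1.0353 rad
sin(2*theta) = sin(2.0707) = 0.8776
R = 16.71^2 * 0.8776 / 9.81
R = 279.2241 * 0.8776 / 9.81 = 24.9807 m

24.9807 m


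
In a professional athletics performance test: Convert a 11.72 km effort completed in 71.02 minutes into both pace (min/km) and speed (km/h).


Pace = time / distance = 71.02 min / 11.72 km = 6.0597 min/km
Speed = distance / time_in_hours = 11.72 / 1.1837 hr
Speed = 9.9014 km/h

6.0597 min/km, 9.9014 km/h


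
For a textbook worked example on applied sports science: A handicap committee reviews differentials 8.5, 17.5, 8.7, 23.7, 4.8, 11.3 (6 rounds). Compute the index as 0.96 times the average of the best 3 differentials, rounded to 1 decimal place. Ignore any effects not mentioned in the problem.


All differentials: 8.5, 17.5, 8.7, 23.7, 4.8, 11.3
Sorted: 4.8, 8.5, 8.7, 11.3, 17.5, 23.7
Best 3: 4.8, 8.5, 8.7
Average of best = 22 / 3 = 7.3333
Raw index = 7.3333 * 0.96 = 7.04
Handicap index = round(7.04, 1) = 7.0

7.0


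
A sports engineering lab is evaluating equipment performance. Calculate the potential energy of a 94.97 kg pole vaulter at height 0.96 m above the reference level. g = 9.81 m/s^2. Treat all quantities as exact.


PE = m * g * h
PE = 94.97 * 9.81 * 0.96
PE = 931.6557 * 0.96 = 894.3895 J

894.3895 J


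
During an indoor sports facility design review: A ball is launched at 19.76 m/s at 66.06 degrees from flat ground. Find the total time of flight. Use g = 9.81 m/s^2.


T = 2*v*sin(theta)/g
sin(theta) = sin(66.06 deg) = 0.914
T = 2*19.76*0.914 / 9.81
T = 36.1201 / 9.81 = 3.682 s

3.682 s


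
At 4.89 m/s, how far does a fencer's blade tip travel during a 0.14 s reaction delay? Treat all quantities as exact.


d = v * t
d = 4.89 * 0.14
d = 0.6846 m

0.6846 m


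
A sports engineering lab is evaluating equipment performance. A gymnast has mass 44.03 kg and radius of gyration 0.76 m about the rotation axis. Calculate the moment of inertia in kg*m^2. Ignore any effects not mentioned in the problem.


I = m * k^2
I = 44.03 * 0.76^2
I = 44.03 * 0.5776 = 25.4317 kg*m^2

25.4317 kg*m^2
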